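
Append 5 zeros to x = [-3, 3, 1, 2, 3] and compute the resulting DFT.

Original 5-point DFT: [6, -3.5729+0.5878i, -6.9271-0.9511i, -6.9271+0.9511i, -3.5729-0.5878i]
Zero-padded 10-point DFT provides frequency interpolation.

DFT_10([x, 0, ...]) = [6, -3.3090-6.3799i, -3.5729+0.5878i, -2.1910-3.9430i, -6.9271-0.9511i, -4, -6.9271+0.9511i, -2.1910+3.9430i, -3.5729-0.5878i, -3.3090+6.3799i]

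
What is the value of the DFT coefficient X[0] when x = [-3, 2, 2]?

X[0] = Σ(n=0 to 2) x[n] · ω_3^0 = Σ x[n]
= (-3) + (2) + (2)

X[0] = 1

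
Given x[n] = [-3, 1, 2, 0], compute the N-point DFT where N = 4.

X[k] = Σ(n=0 to 3) x[n] · ω_4^(nk)
where ω_4 = e^(-2πi/4)

Computing each X[k]:
X[0] = 0
X[1] = -5-1i
X[2] = -2
X[3] = -5+1i

X = [0, -5-1i, -2, -5+1i]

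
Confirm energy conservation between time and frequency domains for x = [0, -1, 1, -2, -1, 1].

Time domain:
Σ|x[n]|² = |0|² + |-1|² + |1|² + |-2|² + |-1|² + |1|² = 8.0000

Frequency domain:
(1/6)Σ|X[k]|² = (1/6)(|-2|² + |2|² + |-2.0000+3.4641i|² + |2|² + |-2.0000-3.4641i|² + |2|²) = (1/6)·48.0000 = 8.0000

Both sides agree, confirming Parseval's theorem.

Σ|x[n]|² = (1/N)Σ|X[k]|² = 8.0000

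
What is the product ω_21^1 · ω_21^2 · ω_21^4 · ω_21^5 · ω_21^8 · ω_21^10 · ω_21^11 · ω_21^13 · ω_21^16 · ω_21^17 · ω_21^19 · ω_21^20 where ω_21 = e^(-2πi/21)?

The primitive 21st roots of unity are ω_21^k for k coprime to 21: k ∈ {1, 2, 4, 5, 8, 10, 11, 13, 16, 17, 19, 20}
Their product equals the constant term of the cyclotomic polynomial Φ_21(x) up to sign.
For n ≥ 3, the product of all primitive nth roots of unity is 1. (For n=1 it is 1; for n=2 it is -1.)

1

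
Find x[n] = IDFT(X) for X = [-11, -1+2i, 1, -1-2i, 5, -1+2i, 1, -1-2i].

x[n] = (1/8) Σ(k=0 to 7) X[k] · e^(2πikn/8)

Computing each x[n]:
x[0] = -1
x[1] = -2
x[2] = -2
x[3] = -2
x[4] = 0
x[5] = -2
x[6] = 0
x[7] = -2

x = [-1, -2, -2, -2, 0, -2, 0, -2]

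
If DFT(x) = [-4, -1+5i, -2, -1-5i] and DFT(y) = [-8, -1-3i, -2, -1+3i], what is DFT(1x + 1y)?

By linearity: DFT(1x + 1y) = 1·DFT(x) + 1·DFT(y)
= 1·[-4, -1+5i, -2, -1-5i] + 1·[-8, -1-3i, -2, -1+3i]

Computing element-wise:
Z[0] = 1·(-4) + 1·(-8) = -12
Z[1] = 1·(-1+5i) + 1·(-1-3i) = -2+2i
Z[2] = 1·(-2) + 1·(-2) = -4
Z[3] = 1·(-1-5i) + 1·(-1+3i) = -2-2i

DFT(1x + 1y) = 1·X + 1·Y = [-12, -2+2i, -4, -2-2i]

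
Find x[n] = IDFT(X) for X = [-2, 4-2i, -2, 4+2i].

x[n] = (1/4) Σ(k=0 to 3) X[k] · e^(2πikn/4)

Computing each x[n]:
x[0] = 1
x[1] = 1
x[2] = -3
x[3] = -1

x = [1, 1, -3, -1]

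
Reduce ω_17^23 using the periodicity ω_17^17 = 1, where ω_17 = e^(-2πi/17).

Since ω_17^17 = 1, powers reduce modulo 17.
23 mod 17 = 6
So ω_17^23 = ω_17^6 = e^(-2πi·6/17)

ω_17^23 = ω_17^6 = -0.6026-0.7980i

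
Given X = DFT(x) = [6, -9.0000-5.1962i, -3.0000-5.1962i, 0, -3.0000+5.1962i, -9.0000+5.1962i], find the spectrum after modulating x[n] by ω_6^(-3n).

Modulation property: DFT(ω_6^(-3n)·x[n]) = X[(k-3) mod 6], so circularly shift X by 3 positions.

X[k-3] = [0, -3.0000+5.1962i, -9.0000+5.1962i, 6, -9.0000-5.1962i, -3.0000-5.1962i]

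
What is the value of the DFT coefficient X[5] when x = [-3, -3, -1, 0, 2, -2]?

X[5] = Σ(n=0 to 5) x[n] · ω_6^(5n) where ω_6 = e^(-2πi/6)
= (-3)·ω_6^0 + (-3)·ω_6^5 + (-1)·ω_6^10 + (0)·ω_6^15 + (2)·ω_6^20 + (-2)·ω_6^25

X[5] = -6.0000-3.4641i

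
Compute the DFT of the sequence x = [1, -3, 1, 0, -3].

X[k] = Σ(n=0 to 4) x[n] · ω_5^(nk)
where ω_5 = e^(-2πi/5)

Computing each X[k]:
X[0] = -4
X[1] = -1.6631-0.5878i
X[2] = 6.1631+0.9511i
X[3] = 6.1631-0.9511i
X[4] = -1.6631+0.5878i

X = [-4, -1.6631-0.5878i, 6.1631+0.9511i, 6.1631-0.9511i, -1.6631+0.5878i]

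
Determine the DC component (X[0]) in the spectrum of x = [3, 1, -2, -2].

X[0] = Σ(n=0 to 3) x[n] · ω_4^0 = Σ x[n]
= (3) + (1) + (-2) + (-2)

X[0] = 0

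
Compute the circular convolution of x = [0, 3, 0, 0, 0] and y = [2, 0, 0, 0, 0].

(x ⊛ y)[n] = Σ(m=0 to 4) x[m] · y[(n-m) mod 5]

Computing each output sample:
(x ⊛ y)[0] = 0
(x ⊛ y)[1] = 6
(x ⊛ y)[2] = 0
(x ⊛ y)[3] = 0
(x ⊛ y)[4] = 0

x ⊛ y = [0, 6, 0, 0, 0]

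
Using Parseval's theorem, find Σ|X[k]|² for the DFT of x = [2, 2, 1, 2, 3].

Parseval: Σ|x[n]|² = (1/N)Σ|X[k]|², so Σ|X[k]|² = N·Σ|x[n]|² = 5·22.0000

Σ|X[k]|² = N·Σ|x[n]|² = 5·22.0000 = 110.0000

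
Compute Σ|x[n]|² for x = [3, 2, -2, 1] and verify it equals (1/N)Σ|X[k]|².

Time domain:
Σ|x[n]|² = |3|² + |2|² + |-2|² + |1|² = 18.0000

Frequency domain:
(1/4)Σ|X[k]|² = (1/4)(|4|² + |5-1i|² + |-2|² + |5+1i|²) = (1/4)·72.0000 = 18.0000

Both sides agree, confirming Parseval's theorem.

Σ|x[n]|² = (1/N)Σ|X[k]|² = 18.0000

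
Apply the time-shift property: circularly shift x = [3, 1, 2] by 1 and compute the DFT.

Time shift by 1: X_shifted[k] = ω_3^(1k) · X[k]
Shifted x = [2, 3, 1]

DFT(x[n-1]) = [6, -1.7321i, 1.7321i]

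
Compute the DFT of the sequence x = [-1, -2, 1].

X[k] = Σ(n=0 to 2) x[n] · ω_3^(nk)
where ω_3 = e^(-2πi/3)

Computing each X[k]:
X[0] = -2
X[1] = -0.5000+2.5981i
X[2] = -0.5000-2.5981i

X = [-2, -0.5000+2.5981i, -0.5000-2.5981i]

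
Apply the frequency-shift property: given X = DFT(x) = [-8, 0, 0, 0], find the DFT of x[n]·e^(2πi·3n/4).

Modulation property: DFT(ω_4^(-3n)·x[n]) = X[(k-3) mod 4], so circularly shift X by 3 positions.

X[k-3] = [0, 0, 0, -8]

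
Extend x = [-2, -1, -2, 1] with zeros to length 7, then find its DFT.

Original 4-point DFT: [-4, 2i, -4, -2i]
Zero-padded 7-point DFT provides frequency interpolation.

DFT_7([x, 0, ...]) = [-4, -3.0794+2.2978i, 0.6479+0.8890i, -2.5685-2.1047i, -2.5685+2.1047i, 0.6479-0.8890i, -3.0794-2.2978i]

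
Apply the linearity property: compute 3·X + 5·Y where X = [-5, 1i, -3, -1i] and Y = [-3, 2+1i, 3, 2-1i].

By linearity: DFT(3x + 5y) = 3·DFT(x) + 5·DFT(y)
= 3·[-5, 1i, -3, -1i] + 5·[-3, 2+1i, 3, 2-1i]

Computing element-wise:
Z[0] = 3·(-5) + 5·(-3) = -30
Z[1] = 3·(1i) + 5·(2+1i) = 10+8i
Z[2] = 3·(-3) + 5·(3) = 6
Z[3] = 3·(-1i) + 5·(2-1i) = 10-8i

DFT(3x + 5y) = 3·X + 5·Y = [-30, 10+8i, 6, 10-8i]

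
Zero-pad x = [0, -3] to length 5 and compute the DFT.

Original 2-point DFT: [-3, 3]
Zero-padded 5-point DFT provides frequency interpolation.

DFT_5([x, 0, ...]) = [-3, -0.9271+2.8532i, 2.4271+1.7634i, 2.4271-1.7634i, -0.9271-2.8532i]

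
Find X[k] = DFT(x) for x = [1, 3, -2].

X[k] = Σ(n=0 to 2) x[n] · ω_3^(nk)
where ω_3 = e^(-2πi/3)

Computing each X[k]:
X[0] = 2
X[1] = 0.5000-4.3301i
X[2] = 0.5000+4.3301i

X = [2, 0.5000-4.3301i, 0.5000+4.3301i]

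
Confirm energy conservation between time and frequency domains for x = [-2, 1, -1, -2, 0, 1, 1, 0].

Time domain:
Σ|x[n]|² = |-2|² + |1|² + |-1|² + |-2|² + |0|² + |1|² + |1|² + |0|² = 12.0000

Frequency domain:
(1/8)Σ|X[k]|² = (1/8)(|-2|² + |-0.5858+3.4142i|² + |-2-4i|² + |-3.4142-0.5858i|² + |-2|² + |-3.4142+0.5858i|² + |-2+4i|² + |-0.5858-3.4142i|²) = (1/8)·96.0000 = 12.0000

Both sides agree, confirming Parseval's theorem.

Σ|x[n]|² = (1/N)Σ|X[k]|² = 12.0000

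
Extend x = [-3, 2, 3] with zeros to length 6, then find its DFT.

Original 3-point DFT: [2, -5.5000+0.8660i, -5.5000-0.8660i]
Zero-padded 6-point DFT provides frequency interpolation.

DFT_6([x, 0, ...]) = [2, -3.5000-4.3301i, -5.5000+0.8660i, -2, -5.5000-0.8660i, -3.5000+4.3301i]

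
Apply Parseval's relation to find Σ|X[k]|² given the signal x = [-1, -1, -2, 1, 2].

Parseval: Σ|x[n]|² = (1/N)Σ|X[k]|², so Σ|X[k]|² = N·Σ|x[n]|² = 5·11.0000

Σ|X[k]|² = N·Σ|x[n]|² = 5·11.0000 = 55.0000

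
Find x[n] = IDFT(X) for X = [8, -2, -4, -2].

x[n] = (1/4) Σ(k=0 to 3) X[k] · e^(2πikn/4)

Computing each x[n]:
x[0] = 0
x[1] = 3
x[2] = 2
x[3] = 3

x = [0, 3, 2, 3]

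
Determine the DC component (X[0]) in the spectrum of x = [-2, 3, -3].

X[0] = Σ(n=0 to 2) x[n] · ω_3^0 = Σ x[n]
= (-2) + (3) + (-3)

X[0] = -2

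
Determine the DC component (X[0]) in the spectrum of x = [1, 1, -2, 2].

X[0] = Σ(n=0 to 3) x[n] · ω_4^0 = Σ x[n]
= (1) + (1) + (-2) + (2)

X[0] = 2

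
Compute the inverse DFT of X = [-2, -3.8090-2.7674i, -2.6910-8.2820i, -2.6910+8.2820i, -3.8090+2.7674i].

x[n] = (1/5) Σ(k=0 to 4) X[k] · e^(2πikn/5)

Computing each x[n]:
x[0] = -3
x[1] = 3
x[2] = -2
x[3] = 3
x[4] = -3

x = [-3, 3, -2, 3, -3]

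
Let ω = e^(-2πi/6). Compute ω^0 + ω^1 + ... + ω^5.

Sum of all nth roots of unity equals 0 for n > 1 (geometric series with r ≠ 1).

0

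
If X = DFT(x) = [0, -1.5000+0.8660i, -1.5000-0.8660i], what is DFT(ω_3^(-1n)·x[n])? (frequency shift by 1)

Modulation property: DFT(ω_3^(-1n)·x[n]) = X[(k-1) mod 3], so circularly shift X by 1 positions.

X[k-1] = [-1.5000-0.8660i, 0, -1.5000+0.8660i]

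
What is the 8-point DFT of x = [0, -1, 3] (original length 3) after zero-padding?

Original 3-point DFT: [2, -1.0000+3.4641i, -1.0000-3.4641i]
Zero-padded 8-point DFT provides frequency interpolation.

DFT_8([x, 0, ...]) = [2, -0.7071-2.2929i, -3+1i, 0.7071+3.7071i, 4, 0.7071-3.7071i, -3-1i, -0.7071+2.2929i]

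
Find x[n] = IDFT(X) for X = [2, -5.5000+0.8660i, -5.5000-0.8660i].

x[n] = (1/3) Σ(k=0 to 2) X[k] · e^(2πikn/3)

Computing each x[n]:
x[0] = -3
x[1] = 2
x[2] = 3

x = [-3, 2, 3]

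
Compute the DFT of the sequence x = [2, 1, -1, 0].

X[k] = Σ(n=0 to 3) x[n] · ω_4^(nk)
where ω_4 = e^(-2πi/4)

Computing each X[k]:
X[0] = 2
X[1] = 3-1i
X[2] = 0
X[3] = 3+1i

X = [2, 3-1i, 0, 3+1i]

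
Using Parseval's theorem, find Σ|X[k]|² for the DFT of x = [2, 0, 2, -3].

Parseval: Σ|x[n]|² = (1/N)Σ|X[k]|², so Σ|X[k]|² = N·Σ|x[n]|² = 4·17.0000

Σ|X[k]|² = N·Σ|x[n]|² = 4·17.0000 = 68.0000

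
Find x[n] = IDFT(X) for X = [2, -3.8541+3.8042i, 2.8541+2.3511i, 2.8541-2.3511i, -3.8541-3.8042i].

x[n] = (1/5) Σ(k=0 to 4) X[k] · e^(2πikn/5)

Computing each x[n]:
x[0] = 0
x[1] = -3
x[2] = 2
x[3] = 2
x[4] = 1

x = [0, -3, 2, 2, 1]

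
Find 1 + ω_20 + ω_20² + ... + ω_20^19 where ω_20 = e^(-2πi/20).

Sum of all nth roots of unity equals 0 for n > 1 (geometric series with r ≠ 1).

0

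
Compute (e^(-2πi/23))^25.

Since ω_23^23 = 1, powers reduce modulo 23.
25 mod 23 = 2
So ω_23^25 = ω_23^2 = e^(-2πi·2/23)

ω_23^25 = ω_23^2 = 0.8544-0.5196i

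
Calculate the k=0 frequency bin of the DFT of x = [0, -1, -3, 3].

X[0] = Σ(n=0 to 3) x[n] · ω_4^0 = Σ x[n]
= (0) + (-1) + (-3) + (3)

X[0] = -1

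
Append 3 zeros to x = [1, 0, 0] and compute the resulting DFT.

Original 3-point DFT: [1, 1, 1]
Zero-padded 6-point DFT provides frequency interpolation.

DFT_6([x, 0, ...]) = [1, 1, 1, 1, 1, 1]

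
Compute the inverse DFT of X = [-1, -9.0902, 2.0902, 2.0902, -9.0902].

x[n] = (1/5) Σ(k=0 to 4) X[k] · e^(2πikn/5)

Computing each x[n]:
x[0] = -3
x[1] = -2
x[2] = 3
x[3] = 3
x[4] = -2

x = [-3, -2, 3, 3, -2]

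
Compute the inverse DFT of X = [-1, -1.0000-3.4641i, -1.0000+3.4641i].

x[n] = (1/3) Σ(k=0 to 2) X[k] · e^(2πikn/3)

Computing each x[n]:
x[0] = -1
x[1] = 2
x[2] = -2

x = [-1, 2, -2]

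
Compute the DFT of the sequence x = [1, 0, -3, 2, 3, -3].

X[k] = Σ(n=0 to 5) x[n] · ω_6^(nk)
where ω_6 = e^(-2πi/6)

Computing each X[k]:
X[0] = 0
X[1] = -2.5000+2.5981i
X[2] = 4.5000-7.7942i
X[3] = 2
X[4] = 4.5000+7.7942i
X[5] = -2.5000-2.5981i

X = [0, -2.5000+2.5981i, 4.5000-7.7942i, 2, 4.5000+7.7942i, -2.5000-2.5981i]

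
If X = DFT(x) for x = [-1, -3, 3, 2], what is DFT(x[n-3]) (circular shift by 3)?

Time shift by 3: X_shifted[k] = ω_4^(3k) · X[k]
Shifted x = [-3, 3, 2, -1]

DFT(x[n-3]) = [1, -5-4i, -3, -5+4i]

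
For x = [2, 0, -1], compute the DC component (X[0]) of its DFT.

X[0] = Σ(n=0 to 2) x[n] · ω_3^0 = Σ x[n]
= (2) + (0) + (-1)

X[0] = 1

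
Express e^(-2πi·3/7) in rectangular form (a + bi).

ω_7^3 = e^(-2πi·3/7)
= cos(-2π·3/7) + i·sin(-2π·3/7)
= cos(-6π/7) + i·sin(-6π/7)

ω_7^3 = cos(-6π/7) + i·sin(-6π/7) = -0.9010-0.4339i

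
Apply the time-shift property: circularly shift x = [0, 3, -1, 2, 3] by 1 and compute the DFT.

Time shift by 1: X_shifted[k] = ω_5^(1k) · X[k]
Shifted x = [3, 0, 3, -1, 2]

DFT(x[n-1]) = [7, 2.0000-0.4490i, 2.0000+4.9798i, 2.0000-4.9798i, 2.0000+0.4490i]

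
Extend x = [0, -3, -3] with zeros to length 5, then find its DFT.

Original 3-point DFT: [-6, 3, 3]
Zero-padded 5-point DFT provides frequency interpolation.

DFT_5([x, 0, ...]) = [-6, 1.5000+4.6165i, 1.5000-1.0898i, 1.5000+1.0898i, 1.5000-4.6165i]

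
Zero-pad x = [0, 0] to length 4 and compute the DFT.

Original 2-point DFT: [0, 0]
Zero-padded 4-point DFT provides frequency interpolation.

DFT_4([x, 0, ...]) = [0, 0, 0, 0]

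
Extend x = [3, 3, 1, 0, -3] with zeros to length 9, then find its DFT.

Original 5-point DFT: [4, 2.1910-6.2941i, 3.3090-2.5757i, 3.3090+2.5757i, 2.1910+6.2941i]
Zero-padded 9-point DFT provides frequency interpolation.

DFT_9([x, 0, ...]) = [4, 8.2909-1.8871i, 0.2831-5.2248i, 2.5000+0.8660i, 0.4260-3.3377i, 0.4260+3.3377i, 2.5000-0.8660i, 0.2831+5.2248i, 8.2909+1.8871i]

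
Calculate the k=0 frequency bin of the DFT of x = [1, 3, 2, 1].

X[0] = Σ(n=0 to 3) x[n] · ω_4^0 = Σ x[n]
= (1) + (3) + (2) + (1)

X[0] = 7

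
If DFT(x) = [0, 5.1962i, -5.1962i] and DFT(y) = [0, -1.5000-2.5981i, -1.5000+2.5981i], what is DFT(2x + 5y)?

By linearity: DFT(2x + 5y) = 2·DFT(x) + 5·DFT(y)
= 2·[0, 5.1962i, -5.1962i] + 5·[0, -1.5000-2.5981i, -1.5000+2.5981i]

Computing element-wise:
Z[0] = 2·(0) + 5·(0) = 0
Z[1] = 2·(5.1962i) + 5·(-1.5000-2.5981i) = -7.5000-2.5981i
Z[2] = 2·(-5.1962i) + 5·(-1.5000+2.5981i) = -7.5000+2.5981i

DFT(2x + 5y) = 2·X + 5·Y = [0, -7.5000-2.5981i, -7.5000+2.5981i]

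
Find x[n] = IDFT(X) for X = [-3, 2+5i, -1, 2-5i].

x[n] = (1/4) Σ(k=0 to 3) X[k] · e^(2πikn/4)

Computing each x[n]:
x[0] = 0
x[1] = -3
x[2] = -2
x[3] = 2

x = [0, -3, -2, 2]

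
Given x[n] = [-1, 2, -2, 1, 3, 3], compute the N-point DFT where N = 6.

X[k] = Σ(n=0 to 5) x[n] · ω_6^(nk)
where ω_6 = e^(-2πi/6)

Computing each X[k]:
X[0] = 6
X[1] = 5.1962i
X[2] = -3.0000-3.4641i
X[3] = -6
X[4] = -3.0000+3.4641i
X[5] = -5.1962i

X = [6, 5.1962i, -3.0000-3.4641i, -6, -3.0000+3.4641i, -5.1962i]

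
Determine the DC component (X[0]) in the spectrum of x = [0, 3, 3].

X[0] = Σ(n=0 to 2) x[n] · ω_3^0 = Σ x[n]
= (0) + (3) + (3)

X[0] = 6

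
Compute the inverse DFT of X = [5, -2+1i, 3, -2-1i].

x[n] = (1/4) Σ(k=0 to 3) X[k] · e^(2πikn/4)

Computing each x[n]:
x[0] = 1
x[1] = 0
x[2] = 3
x[3] = 1

x = [1, 0, 3, 1]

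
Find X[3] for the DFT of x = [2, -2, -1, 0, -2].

X[3] = Σ(n=0 to 4) x[n] · ω_5^(3n) where ω_5 = e^(-2πi/5)
= (2)·ω_5^0 + (-2)·ω_5^3 + (-1)·ω_5^6 + (0)·ω_5^9 + (-2)·ω_5^12

X[3] = 4.9271+0.9511i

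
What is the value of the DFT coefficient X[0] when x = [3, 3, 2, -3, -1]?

X[0] = Σ(n=0 to 4) x[n] · ω_5^0 = Σ x[n]
= (3) + (3) + (2) + (-3) + (-1)

X[0] = 4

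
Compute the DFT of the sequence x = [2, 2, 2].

X[k] = Σ(n=0 to 2) x[n] · ω_3^(nk)
where ω_3 = e^(-2πi/3)

Computing each X[k]:
X[0] = 6
X[1] = 0
X[2] = 0

X = [6, 0, 0]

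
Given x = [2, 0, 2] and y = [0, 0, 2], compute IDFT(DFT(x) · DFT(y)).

(x ⊛ y)[n] = Σ(m=0 to 2) x[m] · y[(n-m) mod 3]

Computing each output sample:
(x ⊛ y)[0] = 0
(x ⊛ y)[1] = 4
(x ⊛ y)[2] = 4

x ⊛ y = [0, 4, 4]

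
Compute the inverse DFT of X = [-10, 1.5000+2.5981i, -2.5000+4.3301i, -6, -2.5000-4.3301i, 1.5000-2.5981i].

x[n] = (1/6) Σ(k=0 to 5) X[k] · e^(2πikn/6)

Computing each x[n]:
x[0] = -3
x[1] = -2
x[2] = -2
x[3] = -2
x[4] = -3
x[5] = 2

x = [-3, -2, -2, -2, -3, 2]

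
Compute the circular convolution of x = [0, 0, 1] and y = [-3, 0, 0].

(x ⊛ y)[n] = Σ(m=0 to 2) x[m] · y[(n-m) mod 3]

Computing each output sample:
(x ⊛ y)[0] = 0
(x ⊛ y)[1] = 0
(x ⊛ y)[2] = -3

x ⊛ y = [0, 0, -3]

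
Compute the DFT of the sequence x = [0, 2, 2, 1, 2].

X[k] = Σ(n=0 to 4) x[n] · ω_5^(nk)
where ω_5 = e^(-2πi/5)

Computing each X[k]:
X[0] = 7
X[1] = -1.1910-0.5878i
X[2] = -2.3090+0.9511i
X[3] = -2.3090-0.9511i
X[4] = -1.1910+0.5878i

X = [7, -1.1910-0.5878i, -2.3090+0.9511i, -2.3090-0.9511i, -1.1910+0.5878i]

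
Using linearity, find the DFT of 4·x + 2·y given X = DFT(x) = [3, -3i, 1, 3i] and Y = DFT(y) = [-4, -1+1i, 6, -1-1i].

By linearity: DFT(4x + 2y) = 4·DFT(x) + 2·DFT(y)
= 4·[3, -3i, 1, 3i] + 2·[-4, -1+1i, 6, -1-1i]

Computing element-wise:
Z[0] = 4·(3) + 2·(-4) = 4
Z[1] = 4·(-3i) + 2·(-1+1i) = -2-10i
Z[2] = 4·(1) + 2·(6) = 16
Z[3] = 4·(3i) + 2·(-1-1i) = -2+10i

DFT(4x + 2y) = 4·X + 2·Y = [4, -2-10i, 16, -2+10i]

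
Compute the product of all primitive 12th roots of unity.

The primitive 12th roots of unity are ω_12^k for k coprime to 12: k ∈ {1, 5, 7, 11}
Their product equals the constant term of the cyclotomic polynomial Φ_12(x) up to sign.
For n ≥ 3, the product of all primitive nth roots of unity is 1. (For n=1 it is 1; for n=2 it is -1.)

1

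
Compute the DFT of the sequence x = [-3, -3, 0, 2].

X[k] = Σ(n=0 to 3) x[n] · ω_4^(nk)
where ω_4 = e^(-2πi/4)

Computing each X[k]:
X[0] = -4
X[1] = -3+5i
X[2] = -2
X[3] = -3-5i

X = [-4, -3+5i, -2, -3-5i]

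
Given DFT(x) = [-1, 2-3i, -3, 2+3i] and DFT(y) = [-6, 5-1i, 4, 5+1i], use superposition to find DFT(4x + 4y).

By linearity: DFT(4x + 4y) = 4·DFT(x) + 4·DFT(y)
= 4·[-1, 2-3i, -3, 2+3i] + 4·[-6, 5-1i, 4, 5+1i]

Computing element-wise:
Z[0] = 4·(-1) + 4·(-6) = -28
Z[1] = 4·(2-3i) + 4·(5-1i) = 28-16i
Z[2] = 4·(-3) + 4·(4) = 4
Z[3] = 4·(2+3i) + 4·(5+1i) = 28+16i

DFT(4x + 4y) = 4·X + 4·Y = [-28, 28-16i, 4, 28+16i]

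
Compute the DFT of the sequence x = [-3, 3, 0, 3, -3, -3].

X[k] = Σ(n=0 to 5) x[n] · ω_6^(nk)
where ω_6 = e^(-2πi/6)

Computing each X[k]:
X[0] = -3
X[1] = -4.5000-7.7942i
X[2] = 1.5000-2.5981i
X[3] = -9
X[4] = 1.5000+2.5981i
X[5] = -4.5000+7.7942i

X = [-3, -4.5000-7.7942i, 1.5000-2.5981i, -9, 1.5000+2.5981i, -4.5000+7.7942i]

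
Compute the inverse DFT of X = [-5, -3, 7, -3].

x[n] = (1/4) Σ(k=0 to 3) X[k] · e^(2πikn/4)

Computing each x[n]:
x[0] = -1
x[1] = -3
x[2] = 2
x[3] = -3

x = [-1, -3, 2, -3]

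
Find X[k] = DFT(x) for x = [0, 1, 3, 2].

X[k] = Σ(n=0 to 3) x[n] · ω_4^(nk)
where ω_4 = e^(-2πi/4)

Computing each X[k]:
X[0] = 6
X[1] = -3+1i
X[2] = 0
X[3] = -3-1i

X = [6, -3+1i, 0, -3-1i]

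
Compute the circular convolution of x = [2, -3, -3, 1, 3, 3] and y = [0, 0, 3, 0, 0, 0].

(x ⊛ y)[n] = Σ(m=0 to 5) x[m] · y[(n-m) mod 6]

Computing each output sample:
(x ⊛ y)[0] = 9
(x ⊛ y)[1] = 9
(x ⊛ y)[2] = 6
(x ⊛ y)[3] = -9
(x ⊛ y)[4] = -9
(x ⊛ y)[5] = 3

x ⊛ y = [9, 9, 6, -9, -9, 3]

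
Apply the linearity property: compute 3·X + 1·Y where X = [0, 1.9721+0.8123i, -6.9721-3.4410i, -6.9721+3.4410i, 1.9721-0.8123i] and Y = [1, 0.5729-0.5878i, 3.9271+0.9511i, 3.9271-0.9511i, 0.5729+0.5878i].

By linearity: DFT(3x + 1y) = 3·DFT(x) + 1·DFT(y)
= 3·[0, 1.9721+0.8123i, -6.9721-3.4410i, -6.9721+3.4410i, 1.9721-0.8123i] + 1·[1, 0.5729-0.5878i, 3.9271+0.9511i, 3.9271-0.9511i, 0.5729+0.5878i]

Computing element-wise:
Z[0] = 3·(0) + 1·(1) = 1
Z[1] = 3·(1.9721+0.8123i) + 1·(0.5729-0.5878i) = 6.4892+1.8491i
Z[2] = 3·(-6.9721-3.4410i) + 1·(3.9271+0.9511i) = -16.9892-9.3719i
Z[3] = 3·(-6.9721+3.4410i) + 1·(3.9271-0.9511i) = -16.9892+9.3719i
Z[4] = 3·(1.9721-0.8123i) + 1·(0.5729+0.5878i) = 6.4892-1.8491i

DFT(3x + 1y) = 3·X + 1·Y = [1, 6.4892+1.8491i, -16.9892-9.3719i, -16.9892+9.3719i, 6.4892-1.8491i]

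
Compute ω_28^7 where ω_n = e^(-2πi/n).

ω_28^7 = e^(-2πi·7/28)
= cos(-2π·7/28) + i·sin(-2π·7/28)
= cos(-14π/28) + i·sin(-14π/28)

ω_28^7 = cos(-14π/28) + i·sin(-14π/28) = -1i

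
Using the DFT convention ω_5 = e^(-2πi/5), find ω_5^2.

ω_5^2 = e^(-2πi·2/5)
= cos(-2π·2/5) + i·sin(-2π·2/5)
= cos(-4π/5) + i·sin(-4π/5)

ω_5^2 = cos(-4π/5) + i·sin(-4π/5) = -0.8090-0.5878i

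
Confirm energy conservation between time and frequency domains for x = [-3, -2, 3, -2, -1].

Time domain:
Σ|x[n]|² = |-3|² + |-2|² + |3|² + |-2|² + |-1|² = 27.0000

Frequency domain:
(1/5)Σ|X[k]|² = (1/5)(|-5|² + |-4.7361-1.9879i|² + |-0.2639+5.3431i|² + |-0.2639-5.3431i|² + |-4.7361+1.9879i|²) = (1/5)·135.0000 = 27.0000

Both sides agree, confirming Parseval's theorem.

Σ|x[n]|² = (1/N)Σ|X[k]|² = 27.0000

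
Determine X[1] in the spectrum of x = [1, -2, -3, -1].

X[1] = Σ(n=0 to 3) x[n] · ω_4^(1n) where ω_4 = e^(-2πi/4)
= (1)·ω_4^0 + (-2)·ω_4^1 + (-3)·ω_4^2 + (-1)·ω_4^3

X[1] = 4+1i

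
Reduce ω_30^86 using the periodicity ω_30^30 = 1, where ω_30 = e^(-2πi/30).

Since ω_30^30 = 1, powers reduce modulo 30.
86 mod 30 = 26
So ω_30^86 = ω_30^26 = e^(-2πi·26/30)

ω_30^86 = ω_30^26 = 0.6691+0.7431i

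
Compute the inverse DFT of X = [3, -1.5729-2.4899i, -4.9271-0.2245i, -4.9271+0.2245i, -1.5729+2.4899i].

x[n] = (1/5) Σ(k=0 to 4) X[k] · e^(2πikn/5)

Computing each x[n]:
x[0] = -2
x[1] = 3
x[2] = 1
x[3] = 0
x[4] = 1

x = [-2, 3, 1, 0, 1]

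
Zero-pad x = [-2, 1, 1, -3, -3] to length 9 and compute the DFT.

Original 5-point DFT: [-6, -1.0000-6.1554i, -1.0000+1.4531i, -1.0000-1.4531i, -1.0000+6.1554i]
Zero-padded 9-point DFT provides frequency interpolation.

DFT_9([x, 0, ...]) = [-6, 3.2588+1.9965i, -3.5642-5.8533i, -4.5000+2.5981i, -1.1946-0.0556i, -1.1946+0.0556i, -4.5000-2.5981i, -3.5642+5.8533i, 3.2588-1.9965i]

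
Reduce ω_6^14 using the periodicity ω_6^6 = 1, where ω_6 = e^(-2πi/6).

Since ω_6^6 = 1, powers reduce modulo 6.
14 mod 6 = 2
So ω_6^14 = ω_6^2 = e^(-2πi·2/6)

ω_6^14 = ω_6^2 = -0.5000-0.8660i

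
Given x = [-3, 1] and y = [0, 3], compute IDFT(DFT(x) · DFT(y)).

(x ⊛ y)[n] = Σ(m=0 to 1) x[m] · y[(n-m) mod 2]

Computing each output sample:
(x ⊛ y)[0] = 3
(x ⊛ y)[1] = -9

x ⊛ y = [3, -9]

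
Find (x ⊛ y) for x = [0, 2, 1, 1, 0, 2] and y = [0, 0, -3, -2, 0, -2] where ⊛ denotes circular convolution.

(x ⊛ y)[n] = Σ(m=0 to 5) x[m] · y[(n-m) mod 6]

Computing each output sample:
(x ⊛ y)[0] = -6
(x ⊛ y)[1] = -8
(x ⊛ y)[2] = -6
(x ⊛ y)[3] = -6
(x ⊛ y)[4] = -11
(x ⊛ y)[5] = -5

x ⊛ y = [-6, -8, -6, -6, -11, -5]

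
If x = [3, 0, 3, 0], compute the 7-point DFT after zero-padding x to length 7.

Original 4-point DFT: [6, 0, 6, 0]
Zero-padded 7-point DFT provides frequency interpolation.

DFT_7([x, 0, ...]) = [6, 2.3324-2.9248i, 0.2971+1.3017i, 4.8705+2.3455i, 4.8705-2.3455i, 0.2971-1.3017i, 2.3324+2.9248i]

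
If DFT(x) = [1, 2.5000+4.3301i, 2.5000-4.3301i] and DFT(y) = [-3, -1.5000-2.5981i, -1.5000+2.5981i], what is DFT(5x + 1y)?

By linearity: DFT(5x + 1y) = 5·DFT(x) + 1·DFT(y)
= 5·[1, 2.5000+4.3301i, 2.5000-4.3301i] + 1·[-3, -1.5000-2.5981i, -1.5000+2.5981i]

Computing element-wise:
Z[0] = 5·(1) + 1·(-3) = 2
Z[1] = 5·(2.5000+4.3301i) + 1·(-1.5000-2.5981i) = 11.0000+19.0524i
Z[2] = 5·(2.5000-4.3301i) + 1·(-1.5000+2.5981i) = 11.0000-19.0524i

DFT(5x + 1y) = 5·X + 1·Y = [2, 11.0000+19.0524i, 11.0000-19.0524i]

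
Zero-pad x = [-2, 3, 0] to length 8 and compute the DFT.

Original 3-point DFT: [1, -3.5000-2.5981i, -3.5000+2.5981i]
Zero-padded 8-point DFT provides frequency interpolation.

DFT_8([x, 0, ...]) = [1, 0.1213-2.1213i, -2-3i, -4.1213-2.1213i, -5, -4.1213+2.1213i, -2+3i, 0.1213+2.1213i]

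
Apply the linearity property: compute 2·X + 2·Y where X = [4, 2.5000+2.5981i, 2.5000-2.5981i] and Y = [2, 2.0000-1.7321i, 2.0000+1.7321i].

By linearity: DFT(2x + 2y) = 2·DFT(x) + 2·DFT(y)
= 2·[4, 2.5000+2.5981i, 2.5000-2.5981i] + 2·[2, 2.0000-1.7321i, 2.0000+1.7321i]

Computing element-wise:
Z[0] = 2·(4) + 2·(2) = 12
Z[1] = 2·(2.5000+2.5981i) + 2·(2.0000-1.7321i) = 9.0000+1.7320i
Z[2] = 2·(2.5000-2.5981i) + 2·(2.0000+1.7321i) = 9.0000-1.7320i

DFT(2x + 2y) = 2·X + 2·Y = [12, 9.0000+1.7320i, 9.0000-1.7320i]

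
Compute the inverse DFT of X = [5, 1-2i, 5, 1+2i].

x[n] = (1/4) Σ(k=0 to 3) X[k] · e^(2πikn/4)

Computing each x[n]:
x[0] = 3
x[1] = 1
x[2] = 2
x[3] = -1

x = [3, 1, 2, -1]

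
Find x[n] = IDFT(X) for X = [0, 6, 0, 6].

x[n] = (1/4) Σ(k=0 to 3) X[k] · e^(2πikn/4)

Computing each x[n]:
x[0] = 3
x[1] = 0
x[2] = -3
x[3] = 0

x = [3, 0, -3, 0]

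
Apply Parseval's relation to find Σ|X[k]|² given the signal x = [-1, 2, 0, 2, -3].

Parseval: Σ|x[n]|² = (1/N)Σ|X[k]|², so Σ|X[k]|² = N·Σ|x[n]|² = 5·18.0000

Σ|X[k]|² = N·Σ|x[n]|² = 5·18.0000 = 90.0000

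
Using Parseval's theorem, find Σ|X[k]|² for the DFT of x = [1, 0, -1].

Parseval: Σ|x[n]|² = (1/N)Σ|X[k]|², so Σ|X[k]|² = N·Σ|x[n]|² = 3·2.0000

Σ|X[k]|² = N·Σ|x[n]|² = 3·2.0000 = 6.0000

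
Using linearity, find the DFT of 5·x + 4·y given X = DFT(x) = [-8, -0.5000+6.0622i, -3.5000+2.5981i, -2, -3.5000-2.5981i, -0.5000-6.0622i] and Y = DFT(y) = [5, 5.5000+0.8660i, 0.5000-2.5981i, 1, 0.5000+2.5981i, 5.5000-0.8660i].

By linearity: DFT(5x + 4y) = 5·DFT(x) + 4·DFT(y)
= 5·[-8, -0.5000+6.0622i, -3.5000+2.5981i, -2, -3.5000-2.5981i, -0.5000-6.0622i] + 4·[5, 5.5000+0.8660i, 0.5000-2.5981i, 1, 0.5000+2.5981i, 5.5000-0.8660i]

Computing element-wise:
Z[0] = 5·(-8) + 4·(5) = -20
Z[1] = 5·(-0.5000+6.0622i) + 4·(5.5000+0.8660i) = 19.5000+33.7750i
Z[2] = 5·(-3.5000+2.5981i) + 4·(0.5000-2.5981i) = -15.5000+2.5981i
Z[3] = 5·(-2) + 4·(1) = -6
Z[4] = 5·(-3.5000-2.5981i) + 4·(0.5000+2.5981i) = -15.5000-2.5981i
Z[5] = 5·(-0.5000-6.0622i) + 4·(5.5000-0.8660i) = 19.5000-33.7750i

DFT(5x + 4y) = 5·X + 4·Y = [-20, 19.5000+33.7750i, -15.5000+2.5981i, -6, -15.5000-2.5981i, 19.5000-33.7750i]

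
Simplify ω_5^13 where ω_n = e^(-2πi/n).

Since ω_5^5 = 1, powers reduce modulo 5.
13 mod 5 = 3
So ω_5^13 = ω_5^3 = e^(-2πi·3/5)

ω_5^13 = ω_5^3 = -0.8090+0.5878i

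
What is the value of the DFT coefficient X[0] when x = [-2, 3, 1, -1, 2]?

X[0] = Σ(n=0 to 4) x[n] · ω_5^0 = Σ x[n]
= (-2) + (3) + (1) + (-1) + (2)

X[0] = 3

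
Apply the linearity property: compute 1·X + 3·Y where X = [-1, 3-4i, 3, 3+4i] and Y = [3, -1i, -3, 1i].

By linearity: DFT(1x + 3y) = 1·DFT(x) + 3·DFT(y)
= 1·[-1, 3-4i, 3, 3+4i] + 3·[3, -1i, -3, 1i]

Computing element-wise:
Z[0] = 1·(-1) + 3·(3) = 8
Z[1] = 1·(3-4i) + 3·(-1i) = 3-7i
Z[2] = 1·(3) + 3·(-3) = -6
Z[3] = 1·(3+4i) + 3·(1i) = 3+7i

DFT(1x + 3y) = 1·X + 3·Y = [8, 3-7i, -6, 3+7i]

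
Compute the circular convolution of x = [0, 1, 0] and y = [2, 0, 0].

(x ⊛ y)[n] = Σ(m=0 to 2) x[m] · y[(n-m) mod 3]

Computing each output sample:
(x ⊛ y)[0] = 0
(x ⊛ y)[1] = 2
(x ⊛ y)[2] = 0

x ⊛ y = [0, 2, 0]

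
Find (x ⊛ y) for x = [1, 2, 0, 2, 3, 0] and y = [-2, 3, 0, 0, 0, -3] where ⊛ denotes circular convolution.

(x ⊛ y)[n] = Σ(m=0 to 5) x[m] · y[(n-m) mod 6]

Computing each output sample:
(x ⊛ y)[0] = -8
(x ⊛ y)[1] = -1
(x ⊛ y)[2] = 0
(x ⊛ y)[3] = -13
(x ⊛ y)[4] = 0
(x ⊛ y)[5] = 6

x ⊛ y = [-8, -1, 0, -13, 0, 6]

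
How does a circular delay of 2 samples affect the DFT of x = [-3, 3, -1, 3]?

Time shift by 2: X_shifted[k] = ω_4^(2k) · X[k]
Shifted x = [-1, 3, -3, 3]

DFT(x[n-2]) = [2, 2, -10, 2]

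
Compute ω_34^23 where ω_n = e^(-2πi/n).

ω_34^23 = e^(-2πi·23/34)
= cos(-2π·23/34) + i·sin(-2π·23/34)
= cos(-46π/34) + i·sin(-46π/34)

ω_34^23 = cos(-46π/34) + i·sin(-46π/34) = -0.4457+0.8952i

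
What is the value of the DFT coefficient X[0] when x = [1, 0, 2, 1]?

X[0] = Σ(n=0 to 3) x[n] · ω_4^0 = Σ x[n]
= (1) + (0) + (2) + (1)

X[0] = 4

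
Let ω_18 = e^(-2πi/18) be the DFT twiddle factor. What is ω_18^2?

ω_18^2 = e^(-2πi·2/18)
= cos(-2π·2/18) + i·sin(-2π·2/18)
= cos(-4π/18) + i·sin(-4π/18)

ω_18^2 = cos(-4π/18) + i·sin(-4π/18) = 0.7660-0.6428i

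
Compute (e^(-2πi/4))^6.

Since ω_4^4 = 1, powers reduce modulo 4.
6 mod 4 = 2
So ω_4^6 = ω_4^2 = e^(-2πi·2/4)

ω_4^6 = ω_4^2 = -1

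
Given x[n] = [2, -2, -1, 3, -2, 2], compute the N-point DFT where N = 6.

X[k] = Σ(n=0 to 5) x[n] · ω_6^(nk)
where ω_6 = e^(-2πi/6)

Computing each X[k]:
X[0] = 2
X[1] = 0.5000+2.5981i
X[2] = 6.5000+4.3301i
X[3] = -4
X[4] = 6.5000-4.3301i
X[5] = 0.5000-2.5981i

X = [2, 0.5000+2.5981i, 6.5000+4.3301i, -4, 6.5000-4.3301i, 0.5000-2.5981i]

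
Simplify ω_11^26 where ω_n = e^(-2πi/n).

Since ω_11^11 = 1, powers reduce modulo 11.
26 mod 11 = 4
So ω_11^26 = ω_11^4 = e^(-2πi·4/11)

ω_11^26 = ω_11^4 = -0.6549-0.7557i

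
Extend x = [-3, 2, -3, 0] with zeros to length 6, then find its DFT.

Original 4-point DFT: [-4, -2i, -8, 2i]
Zero-padded 6-point DFT provides frequency interpolation.

DFT_6([x, 0, ...]) = [-4, -0.5000+0.8660i, -2.5000-4.3301i, -8, -2.5000+4.3301i, -0.5000-0.8660i]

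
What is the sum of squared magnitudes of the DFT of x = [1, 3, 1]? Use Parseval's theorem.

Parseval: Σ|x[n]|² = (1/N)Σ|X[k]|², so Σ|X[k]|² = N·Σ|x[n]|² = 3·11.0000

Σ|X[k]|² = N·Σ|x[n]|² = 3·11.0000 = 33.0000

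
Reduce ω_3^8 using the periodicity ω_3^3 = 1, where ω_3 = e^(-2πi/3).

Since ω_3^3 = 1, powers reduce modulo 3.
8 mod 3 = 2
So ω_3^8 = ω_3^2 = e^(-2πi·2/3)

ω_3^8 = ω_3^2 = -0.5000+0.8660i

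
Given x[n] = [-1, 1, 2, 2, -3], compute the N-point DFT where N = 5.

X[k] = Σ(n=0 to 4) x[n] · ω_5^(nk)
where ω_5 = e^(-2πi/5)

Computing each X[k]:
X[0] = 1
X[1] = -4.8541-3.8042i
X[2] = 1.8541-2.3511i
X[3] = 1.8541+2.3511i
X[4] = -4.8541+3.8042i

X = [1, -4.8541-3.8042i, 1.8541-2.3511i, 1.8541+2.3511i, -4.8541+3.8042i]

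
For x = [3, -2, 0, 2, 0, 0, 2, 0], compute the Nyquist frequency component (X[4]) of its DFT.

X[4] = Σ(n=0 to 7) x[n] · ω_8^(4n) where ω_8 = e^(-2πi/8)
= (3)·ω_8^0 + (-2)·ω_8^4 + (0)·ω_8^8 + (2)·ω_8^12 + (0)·ω_8^16 + (0)·ω_8^20 + (2)·ω_8^24 + (0)·ω_8^28

X[4] = 5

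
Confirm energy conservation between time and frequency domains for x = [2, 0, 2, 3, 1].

Time domain:
Σ|x[n]|² = |2|² + |0|² + |2|² + |3|² + |1|² = 18.0000

Frequency domain:
(1/5)Σ|X[k]|² = (1/5)(|8|² + |-1.7361+1.5388i|² + |2.7361-0.3633i|² + |2.7361+0.3633i|² + |-1.7361-1.5388i|²) = (1/5)·90.0000 = 18.0000

Both sides agree, confirming Parseval's theorem.

Σ|x[n]|² = (1/N)Σ|X[k]|² = 18.0000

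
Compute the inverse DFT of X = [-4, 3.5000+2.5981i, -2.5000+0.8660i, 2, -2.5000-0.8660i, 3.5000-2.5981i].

x[n] = (1/6) Σ(k=0 to 5) X[k] · e^(2πikn/6)

Computing each x[n]:
x[0] = 0
x[1] = -1
x[2] = -1
x[3] = -3
x[4] = 0
x[5] = 1

x = [0, -1, -1, -3, 0, 1]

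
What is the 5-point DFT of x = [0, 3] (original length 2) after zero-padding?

Original 2-point DFT: [3, -3]
Zero-padded 5-point DFT provides frequency interpolation.

DFT_5([x, 0, ...]) = [3, 0.9271-2.8532i, -2.4271-1.7634i, -2.4271+1.7634i, 0.9271+2.8532i]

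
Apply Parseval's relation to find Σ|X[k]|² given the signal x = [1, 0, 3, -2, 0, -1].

Parseval: Σ|x[n]|² = (1/N)Σ|X[k]|², so Σ|X[k]|² = N·Σ|x[n]|² = 6·15.0000

Σ|X[k]|² = N·Σ|x[n]|² = 6·15.0000 = 90.0000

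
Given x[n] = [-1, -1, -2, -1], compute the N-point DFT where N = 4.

X[k] = Σ(n=0 to 3) x[n] · ω_4^(nk)
where ω_4 = e^(-2πi/4)

Computing each X[k]:
X[0] = -5
X[1] = 1
X[2] = -1
X[3] = 1

X = [-5, 1, -1, 1]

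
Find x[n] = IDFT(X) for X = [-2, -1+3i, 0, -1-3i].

x[n] = (1/4) Σ(k=0 to 3) X[k] · e^(2πikn/4)

Computing each x[n]:
x[0] = -1
x[1] = -2
x[2] = 0
x[3] = 1

x = [-1, -2, 0, 1]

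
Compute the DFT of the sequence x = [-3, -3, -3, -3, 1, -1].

X[k] = Σ(n=0 to 5) x[n] · ω_6^(nk)
where ω_6 = e^(-2πi/6)

Computing each X[k]:
X[0] = -12
X[1] = -1.0000+5.1962i
X[2] = -3.0000-1.7321i
X[3] = 2
X[4] = -3.0000+1.7321i
X[5] = -1.0000-5.1962i

X = [-12, -1.0000+5.1962i, -3.0000-1.7321i, 2, -3.0000+1.7321i, -1.0000-5.1962i]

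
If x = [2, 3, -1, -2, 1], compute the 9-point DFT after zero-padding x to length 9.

Original 5-point DFT: [3, 5.6631-2.4899i, -2.1631-0.2245i, -2.1631+0.2245i, 5.6631+2.4899i]
Zero-padded 9-point DFT provides frequency interpolation.

DFT_9([x, 0, ...]) = [3, 4.1848+0.4465i, 5.2267-3.7017i, -1.5000-4.3301i, -0.4115+1.0480i, -0.4115-1.0480i, -1.5000+4.3301i, 5.2267+3.7017i, 4.1848-0.4465i]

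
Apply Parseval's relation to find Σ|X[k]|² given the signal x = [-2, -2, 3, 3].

Parseval: Σ|x[n]|² = (1/N)Σ|X[k]|², so Σ|X[k]|² = N·Σ|x[n]|² = 4·26.0000

Σ|X[k]|² = N·Σ|x[n]|² = 4·26.0000 = 104.0000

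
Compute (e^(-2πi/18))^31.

Since ω_18^18 = 1, powers reduce modulo 18.
31 mod 18 = 13
So ω_18^31 = ω_18^13 = e^(-2πi·13/18)

ω_18^31 = ω_18^13 = -0.1736+0.9848i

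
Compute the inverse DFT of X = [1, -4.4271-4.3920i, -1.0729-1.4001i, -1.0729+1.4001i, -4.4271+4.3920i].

x[n] = (1/5) Σ(k=0 to 4) X[k] · e^(2πikn/5)

Computing each x[n]:
x[0] = -2
x[1] = 2
x[2] = 2
x[3] = 1
x[4] = -2

x = [-2, 2, 2, 1, -2]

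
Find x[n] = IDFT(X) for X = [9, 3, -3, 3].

x[n] = (1/4) Σ(k=0 to 3) X[k] · e^(2πikn/4)

Computing each x[n]:
x[0] = 3
x[1] = 3
x[2] = 0
x[3] = 3

x = [3, 3, 0, 3]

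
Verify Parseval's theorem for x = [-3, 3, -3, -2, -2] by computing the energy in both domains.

Time domain:
Σ|x[n]|² = |-3|² + |3|² + |-3|² + |-2|² + |-2|² = 35.0000

Frequency domain:
(1/5)Σ|X[k]|² = (1/5)(|-7|² + |1.3541-4.1675i|² + |-5.3541-3.8900i|² + |-5.3541+3.8900i|² + |1.3541+4.1675i|²) = (1/5)·175.0000 = 35.0000

Both sides agree, confirming Parseval's theorem.

Σ|x[n]|² = (1/N)Σ|X[k]|² = 35.0000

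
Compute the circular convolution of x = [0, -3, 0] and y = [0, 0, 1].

(x ⊛ y)[n] = Σ(m=0 to 2) x[m] · y[(n-m) mod 3]

Computing each output sample:
(x ⊛ y)[0] = -3
(x ⊛ y)[1] = 0
(x ⊛ y)[2] = 0

x ⊛ y = [-3, 0, 0]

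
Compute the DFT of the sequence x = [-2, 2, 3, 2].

X[k] = Σ(n=0 to 3) x[n] · ω_4^(nk)
where ω_4 = e^(-2πi/4)

Computing each X[k]:
X[0] = 5
X[1] = -5
X[2] = -3
X[3] = -5

X = [5, -5, -3, -5]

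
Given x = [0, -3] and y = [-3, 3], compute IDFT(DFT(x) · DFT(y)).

(x ⊛ y)[n] = Σ(m=0 to 1) x[m] · y[(n-m) mod 2]

Computing each output sample:
(x ⊛ y)[0] = -9
(x ⊛ y)[1] = 9

x ⊛ y = [-9, 9]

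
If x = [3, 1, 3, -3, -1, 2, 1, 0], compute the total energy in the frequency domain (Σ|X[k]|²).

Parseval: Σ|x[n]|² = (1/N)Σ|X[k]|², so Σ|X[k]|² = N·Σ|x[n]|² = 8·34.0000

Σ|X[k]|² = N·Σ|x[n]|² = 8·34.0000 = 272.0000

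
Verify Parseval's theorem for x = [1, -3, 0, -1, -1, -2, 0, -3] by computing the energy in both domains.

Time domain:
Σ|x[n]|² = |1|² + |-3|² + |0|² + |-1|² + |-1|² + |-2|² + |0|² + |-3|² = 25.0000

Frequency domain:
(1/8)Σ|X[k]|² = (1/8)(|-9|² + |-0.1213-0.7071i|² + |1i|² + |4.1213-0.7071i|² + |9|² + |4.1213+0.7071i|² + |-1i|² + |-0.1213+0.7071i|²) = (1/8)·200.0000 = 25.0000

Both sides agree, confirming Parseval's theorem.

Σ|x[n]|² = (1/N)Σ|X[k]|² = 25.0000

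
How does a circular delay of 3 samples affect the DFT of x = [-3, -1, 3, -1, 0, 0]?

Time shift by 3: X_shifted[k] = ω_6^(3k) · X[k]
Shifted x = [-1, 0, 0, -3, -1, 3]

DFT(x[n-3]) = [-2, 4.0000+1.7321i, -5.0000+3.4641i, -2, -5.0000-3.4641i, 4.0000-1.7321i]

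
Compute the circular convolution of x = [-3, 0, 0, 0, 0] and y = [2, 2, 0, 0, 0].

(x ⊛ y)[n] = Σ(m=0 to 4) x[m] · y[(n-m) mod 5]

Computing each output sample:
(x ⊛ y)[0] = -6
(x ⊛ y)[1] = -6
(x ⊛ y)[2] = 0
(x ⊛ y)[3] = 0
(x ⊛ y)[4] = 0

x ⊛ y = [-6, -6, 0, 0, 0]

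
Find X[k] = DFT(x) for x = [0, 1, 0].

X[k] = Σ(n=0 to 2) x[n] · ω_3^(nk)
where ω_3 = e^(-2πi/3)

Computing each X[k]:
X[0] = 1
X[1] = -0.5000-0.8660i
X[2] = -0.5000+0.8660i

X = [1, -0.5000-0.8660i, -0.5000+0.8660i]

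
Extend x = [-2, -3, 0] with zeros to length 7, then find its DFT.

Original 3-point DFT: [-5, -0.5000+2.5981i, -0.5000-2.5981i]
Zero-padded 7-point DFT provides frequency interpolation.

DFT_7([x, 0, ...]) = [-5, -3.8705+2.3455i, -1.3324+2.9248i, 0.7029+1.3017i, 0.7029-1.3017i, -1.3324-2.9248i, -3.8705-2.3455i]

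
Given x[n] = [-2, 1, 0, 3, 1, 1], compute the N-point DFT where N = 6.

X[k] = Σ(n=0 to 5) x[n] · ω_6^(nk)
where ω_6 = e^(-2πi/6)

Computing each X[k]:
X[0] = 4
X[1] = -4.5000+0.8660i
X[2] = -0.5000-0.8660i
X[3] = -6
X[4] = -0.5000+0.8660i
X[5] = -4.5000-0.8660i

X = [4, -4.5000+0.8660i, -0.5000-0.8660i, -6, -0.5000+0.8660i, -4.5000-0.8660i]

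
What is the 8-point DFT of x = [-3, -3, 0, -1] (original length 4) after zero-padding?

Original 4-point DFT: [-7, -3+2i, 1, -3-2i]
Zero-padded 8-point DFT provides frequency interpolation.

DFT_8([x, 0, ...]) = [-7, -4.4142+2.8284i, -3+2i, -1.5858+2.8284i, 1, -1.5858-2.8284i, -3-2i, -4.4142-2.8284i]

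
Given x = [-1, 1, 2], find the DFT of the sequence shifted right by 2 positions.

Time shift by 2: X_shifted[k] = ω_3^(2k) · X[k]
Shifted x = [1, 2, -1]

DFT(x[n-2]) = [2, 0.5000-2.5981i, 0.5000+2.5981i]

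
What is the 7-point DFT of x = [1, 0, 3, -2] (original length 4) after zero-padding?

Original 4-point DFT: [2, -2-2i, 6, -2+2i]
Zero-padded 7-point DFT provides frequency interpolation.

DFT_7([x, 0, ...]) = [2, 2.1344-2.0570i, -2.9499-0.2620i, 3.3155+4.2954i, 3.3155-4.2954i, -2.9499+0.2620i, 2.1344+2.0570i]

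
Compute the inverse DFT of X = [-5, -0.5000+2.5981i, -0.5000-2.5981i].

x[n] = (1/3) Σ(k=0 to 2) X[k] · e^(2πikn/3)

Computing each x[n]:
x[0] = -2
x[1] = -3
x[2] = 0

x = [-2, -3, 0]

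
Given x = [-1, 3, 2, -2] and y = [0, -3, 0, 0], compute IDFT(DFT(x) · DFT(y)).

(x ⊛ y)[n] = Σ(m=0 to 3) x[m] · y[(n-m) mod 4]

Computing each output sample:
(x ⊛ y)[0] = 6
(x ⊛ y)[1] = 3
(x ⊛ y)[2] = -9
(x ⊛ y)[3] = -6

x ⊛ y = [6, 3, -9, -6]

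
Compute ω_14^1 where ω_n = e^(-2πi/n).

ω_14^1 = e^(-2πi·1/14)
= cos(-2π·1/14) + i·sin(-2π·1/14)
= cos(-2π/14) + i·sin(-2π/14)

ω_14^1 = cos(-2π/14) + i·sin(-2π/14) = 0.9010-0.4339i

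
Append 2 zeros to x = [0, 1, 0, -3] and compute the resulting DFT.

Original 4-point DFT: [-2, -4i, 2, 4i]
Zero-padded 6-point DFT provides frequency interpolation.

DFT_6([x, 0, ...]) = [-2, 3.5000-0.8660i, -3.5000-0.8660i, 2, -3.5000+0.8660i, 3.5000+0.8660i]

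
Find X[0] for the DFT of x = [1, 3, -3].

X[0] = Σ(n=0 to 2) x[n] · ω_3^0 = Σ x[n]
= (1) + (3) + (-3)

X[0] = 1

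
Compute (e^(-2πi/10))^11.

Since ω_10^10 = 1, powers reduce modulo 10.
11 mod 10 = 1
So ω_10^11 = ω_10^1 = e^(-2πi·1/10)

ω_10^11 = ω_10^1 = 0.8090-0.5878i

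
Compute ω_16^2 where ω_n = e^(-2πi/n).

ω_16^2 = e^(-2πi·2/16)
= cos(-2π·2/16) + i·sin(-2π·2/16)
= cos(-4π/16) + i·sin(-4π/16)

ω_16^2 = cos(-4π/16) + i·sin(-4π/16) = 0.7071-0.7071i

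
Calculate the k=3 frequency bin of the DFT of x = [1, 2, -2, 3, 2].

X[3] = Σ(n=0 to 4) x[n] · ω_5^(3n) where ω_5 = e^(-2πi/5)
= (1)·ω_5^0 + (2)·ω_5^3 + (-2)·ω_5^6 + (3)·ω_5^9 + (2)·ω_5^12

X[3] = -1.9271+4.7553i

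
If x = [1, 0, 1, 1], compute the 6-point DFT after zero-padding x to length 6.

Original 4-point DFT: [3, 1i, 1, -1i]
Zero-padded 6-point DFT provides frequency interpolation.

DFT_6([x, 0, ...]) = [3, -0.5000-0.8660i, 1.5000+0.8660i, 1, 1.5000-0.8660i, -0.5000+0.8660i]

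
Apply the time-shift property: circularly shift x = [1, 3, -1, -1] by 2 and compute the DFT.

Time shift by 2: X_shifted[k] = ω_4^(2k) · X[k]
Shifted x = [-1, -1, 1, 3]

DFT(x[n-2]) = [2, -2+4i, -2, -2-4i]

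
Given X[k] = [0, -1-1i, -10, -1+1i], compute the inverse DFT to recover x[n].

x[n] = (1/4) Σ(k=0 to 3) X[k] · e^(2πikn/4)

Computing each x[n]:
x[0] = -3
x[1] = 3
x[2] = -2
x[3] = 2

x = [-3, 3, -2, 2]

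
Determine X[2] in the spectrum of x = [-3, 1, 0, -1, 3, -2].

X[2] = Σ(n=0 to 5) x[n] · ω_6^(2n) where ω_6 = e^(-2πi/6)
= (-3)·ω_6^0 + (1)·ω_6^2 + (0)·ω_6^4 + (-1)·ω_6^6 + (3)·ω_6^8 + (-2)·ω_6^10

X[2] = -5.0000-5.1962i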